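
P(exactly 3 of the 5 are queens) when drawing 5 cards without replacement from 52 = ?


Hypergeometric: P(X=3) = C(4,3)·C(48,2) / C(52,5)
= 4 × 1128 / 2598960
= 4512/2598960 = 0.0017

P = 0.0017


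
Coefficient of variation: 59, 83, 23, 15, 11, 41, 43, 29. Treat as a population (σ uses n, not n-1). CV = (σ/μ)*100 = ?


Mean = 38.0000
SD = 22.5389
CV = (22.5389/38.0000)*100 = 59.3128%

CV = 59.3128%


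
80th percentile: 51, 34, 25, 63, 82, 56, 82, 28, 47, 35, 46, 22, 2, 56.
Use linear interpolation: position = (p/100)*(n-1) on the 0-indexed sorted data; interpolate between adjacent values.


Sorted: 2, 22, 25, 28, 34, 35, 46, 47, 51, 56, 56, 63, 82, 82
n = 14
Index = 80/100 * 13 = 10.4000
Lower = data[10] = 56, Upper = data[11] = 63
P80 = 56 + 0.4000*(7) = 58.8000

P80 = 58.8000


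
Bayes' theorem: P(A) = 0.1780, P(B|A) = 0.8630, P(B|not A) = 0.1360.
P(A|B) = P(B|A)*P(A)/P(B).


P(B) = P(B|A)*P(A) + P(B|A')*P(A')
= 0.8630*0.1780 + 0.1360*0.8220
= 0.153614 + 0.111792 = 0.265406
P(A|B) = 0.153614/0.265406 = 0.5788

P(A|B) = 0.5788


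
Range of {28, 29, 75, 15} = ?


Max = 75, Min = 15
Range = 75 - 15 = 60

Range = 60


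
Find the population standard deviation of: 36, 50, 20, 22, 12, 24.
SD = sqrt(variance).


Mean = 27.3333
Variance = 152.8889
SD = sqrt(152.8889) = 12.3648

SD = 12.3648


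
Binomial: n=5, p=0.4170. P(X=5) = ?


C(5,5) = 1
p^5 = 0.012609
(1-p)^0 = 1.000000
P = 1 * 0.012609 * 1.000000 = 0.0126

P(X=5) = 0.0126


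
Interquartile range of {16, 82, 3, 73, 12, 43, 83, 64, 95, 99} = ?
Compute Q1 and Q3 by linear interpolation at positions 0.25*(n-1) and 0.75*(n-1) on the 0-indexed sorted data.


Sorted: 3, 12, 16, 43, 64, 73, 82, 83, 95, 99
Q1 (25th %ile) = 22.7500
Q3 (75th %ile) = 82.7500
IQR = 82.7500 - 22.7500 = 60.0000

IQR = 60.0000


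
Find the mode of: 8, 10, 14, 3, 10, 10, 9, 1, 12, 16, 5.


Frequencies: 1:1, 3:1, 5:1, 8:1, 9:1, 10:3, 12:1, 14:1, 16:1
Max frequency = 3
Mode = 10

Mode = 10


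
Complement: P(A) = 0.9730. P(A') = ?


P(not A) = 1 - 0.9730 = 0.0270

P(not A) = 0.0270


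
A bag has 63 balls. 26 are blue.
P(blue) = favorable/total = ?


P = 26/63 = 0.4127

P = 0.4127


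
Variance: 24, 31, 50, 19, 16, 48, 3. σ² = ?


Mean = 27.2857
Squared deviations: 10.7959, 13.7959, 515.9388, 68.6531, 127.3673, 429.0816, 589.7959
Sum = 1755.4286
Variance = 1755.4286/7 = 250.7755

Variance = 250.7755


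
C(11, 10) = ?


C(11,10) = 11!/(10! × 1!)
= 39916800/(3628800 × 1)
= 11

C(11,10) = 11


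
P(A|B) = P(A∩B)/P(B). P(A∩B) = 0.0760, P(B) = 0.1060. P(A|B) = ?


P(A|B) = 0.0760/0.1060 = 0.7170

P(A|B) = 0.7170


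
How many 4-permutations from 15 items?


P(15,4) = 15!/11!
= 1307674368000/39916800
= 32760

P(15,4) = 32760


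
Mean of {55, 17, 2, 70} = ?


Sum = 55 + 17 + 2 + 70 = 144
n = 4
Mean = 144/4 = 36.0000

Mean = 36.0000


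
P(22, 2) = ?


P(22,2) = 22!/20!
= 1124000727777607680000/2432902008176640000
= 462

P(22,2) = 462


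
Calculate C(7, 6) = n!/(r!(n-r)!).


C(7,6) = 7!/(6! × 1!)
= 5040/(720 × 1)
= 7

C(7,6) = 7


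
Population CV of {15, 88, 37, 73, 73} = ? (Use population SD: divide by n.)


Mean = 57.2000
SD = 26.9696
CV = (26.9696/57.2000)*100 = 47.1497%

CV = 47.1497%


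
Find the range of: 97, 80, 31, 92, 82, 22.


Max = 97, Min = 22
Range = 97 - 22 = 75

Range = 75


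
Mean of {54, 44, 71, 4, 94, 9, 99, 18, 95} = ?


Sum = 54 + 44 + 71 + 4 + 94 + 9 + 99 + 18 + 95 = 488
n = 9
Mean = 488/9 = 54.2222

Mean = 54.2222


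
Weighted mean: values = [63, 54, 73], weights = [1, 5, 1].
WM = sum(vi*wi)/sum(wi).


Numerator = 63*1 + 54*5 + 73*1 = 406
Denominator = 1 + 5 + 1 = 7
WM = 406/7 = 58.0000

WM = 58.0000


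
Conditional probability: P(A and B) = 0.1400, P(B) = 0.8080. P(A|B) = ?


P(A|B) = 0.1400/0.8080 = 0.1733

P(A|B) = 0.1733


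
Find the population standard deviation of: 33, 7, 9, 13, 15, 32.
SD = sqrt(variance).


Mean = 18.1667
Variance = 109.4722
SD = sqrt(109.4722) = 10.4629

SD = 10.4629


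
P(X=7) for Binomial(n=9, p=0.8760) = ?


C(9,7) = 36
p^7 = 0.395848
(1-p)^2 = 0.015376
P = 36 * 0.395848 * 0.015376 = 0.2191

P(X=7) = 0.2191


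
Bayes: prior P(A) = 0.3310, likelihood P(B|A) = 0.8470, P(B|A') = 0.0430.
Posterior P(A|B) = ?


P(B) = P(B|A)*P(A) + P(B|A')*P(A')
= 0.8470*0.3310 + 0.0430*0.6690
= 0.280357 + 0.028767 = 0.309124
P(A|B) = 0.280357/0.309124 = 0.9069

P(A|B) = 0.9069


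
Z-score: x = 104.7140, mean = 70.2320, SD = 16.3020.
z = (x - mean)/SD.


z = (104.7140 - 70.2320)/16.3020
= 34.4820/16.3020
= 2.1152

z = 2.1152


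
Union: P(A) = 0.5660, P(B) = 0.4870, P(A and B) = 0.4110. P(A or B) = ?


P(A∪B) = 0.5660 + 0.4870 - 0.4110
= 1.0530 - 0.4110
= 0.6420

P(A∪B) = 0.6420


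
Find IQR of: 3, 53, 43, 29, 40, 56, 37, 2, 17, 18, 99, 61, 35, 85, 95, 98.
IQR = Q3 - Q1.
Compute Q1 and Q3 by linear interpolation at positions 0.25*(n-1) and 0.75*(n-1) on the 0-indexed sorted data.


Sorted: 2, 3, 17, 18, 29, 35, 37, 40, 43, 53, 56, 61, 85, 95, 98, 99
Q1 (25th %ile) = 26.2500
Q3 (75th %ile) = 67.0000
IQR = 67.0000 - 26.2500 = 40.7500

IQR = 40.7500


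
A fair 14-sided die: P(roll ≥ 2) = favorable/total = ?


Favorable outcomes (roll ≥ 2): 13
Total outcomes = 14
P = 13/14 = 0.9286

P = 0.9286


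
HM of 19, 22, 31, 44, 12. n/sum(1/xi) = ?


Sum of reciprocals = 1/19 + 1/22 + 1/31 + 1/44 + 1/12 = 0.236405
HM = 5/0.236405 = 21.1502

HM = 21.1502


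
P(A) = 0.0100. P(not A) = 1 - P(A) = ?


P(not A) = 1 - 0.0100 = 0.9900

P(not A) = 0.9900


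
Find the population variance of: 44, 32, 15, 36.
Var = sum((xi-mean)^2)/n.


Mean = 31.7500
Squared deviations: 150.0625, 0.0625, 280.5625, 18.0625
Sum = 448.7500
Variance = 448.7500/4 = 112.1875

Variance = 112.1875


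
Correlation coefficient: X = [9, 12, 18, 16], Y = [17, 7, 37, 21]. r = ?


Mean X = 13.7500, Mean Y = 20.5000
SD X = 3.491060, SD Y = 10.805091
Cov = 27.875000
r = 27.875000/(3.491060*10.805091) = 0.7390

r = 0.7390


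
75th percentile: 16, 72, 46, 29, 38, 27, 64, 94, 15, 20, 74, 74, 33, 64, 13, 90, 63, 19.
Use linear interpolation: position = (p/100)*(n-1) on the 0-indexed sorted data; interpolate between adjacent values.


Sorted: 13, 15, 16, 19, 20, 27, 29, 33, 38, 46, 63, 64, 64, 72, 74, 74, 90, 94
n = 18
Index = 75/100 * 17 = 12.7500
Lower = data[12] = 64, Upper = data[13] = 72
P75 = 64 + 0.7500*(8) = 70.0000

P75 = 70.0000


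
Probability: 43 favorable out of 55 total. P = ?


P = 43/55 = 0.7818

P = 0.7818


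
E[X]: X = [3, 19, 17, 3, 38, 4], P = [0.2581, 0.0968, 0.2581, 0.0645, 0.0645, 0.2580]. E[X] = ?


E[X] = 3*0.2581 + 19*0.0968 + 17*0.2581 + 3*0.0645 + 38*0.0645 + 4*0.2580
= 0.7743 + 1.8392 + 4.3877 + 0.1935 + 2.4510 + 1.0320
= 10.6777

E[X] = 10.6777


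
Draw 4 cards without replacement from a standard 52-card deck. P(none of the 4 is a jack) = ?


P(no jacks) = (48/52) × (47/51) × (46/50) × (45/49)
= 0.7187

P = 0.7187


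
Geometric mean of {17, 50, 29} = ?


Product = 17 × 50 × 29 = 24650
GM = 24650^(1/3) = 29.1031

GM = 29.1031


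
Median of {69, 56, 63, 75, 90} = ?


Sorted: 56, 63, 69, 75, 90
n = 5 (odd)
Middle value = 69

Median = 69


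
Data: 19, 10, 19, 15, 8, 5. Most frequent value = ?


Frequencies: 5:1, 8:1, 10:1, 15:1, 19:2
Max frequency = 2
Mode = 19

Mode = 19


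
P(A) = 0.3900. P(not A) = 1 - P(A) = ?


P(not A) = 1 - 0.3900 = 0.6100

P(not A) = 0.6100


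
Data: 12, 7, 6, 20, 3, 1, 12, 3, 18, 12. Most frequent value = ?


Frequencies: 1:1, 3:2, 6:1, 7:1, 12:3, 18:1, 20:1
Max frequency = 3
Mode = 12

Mode = 12


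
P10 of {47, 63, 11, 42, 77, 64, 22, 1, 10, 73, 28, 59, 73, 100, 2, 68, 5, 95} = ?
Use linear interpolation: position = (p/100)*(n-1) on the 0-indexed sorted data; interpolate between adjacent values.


Sorted: 1, 2, 5, 10, 11, 22, 28, 42, 47, 59, 63, 64, 68, 73, 73, 77, 95, 100
n = 18
Index = 10/100 * 17 = 1.7000
Lower = data[1] = 2, Upper = data[2] = 5
P10 = 2 + 0.7000*(3) = 4.1000

P10 = 4.1000


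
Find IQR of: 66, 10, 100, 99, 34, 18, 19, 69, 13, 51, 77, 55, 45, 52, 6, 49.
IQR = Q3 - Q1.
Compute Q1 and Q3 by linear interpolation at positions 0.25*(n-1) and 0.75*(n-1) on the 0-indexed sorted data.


Sorted: 6, 10, 13, 18, 19, 34, 45, 49, 51, 52, 55, 66, 69, 77, 99, 100
Q1 (25th %ile) = 18.7500
Q3 (75th %ile) = 66.7500
IQR = 66.7500 - 18.7500 = 48.0000

IQR = 48.0000


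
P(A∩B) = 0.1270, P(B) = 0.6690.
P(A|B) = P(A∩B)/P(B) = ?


P(A|B) = 0.1270/0.6690 = 0.1898

P(A|B) = 0.1898


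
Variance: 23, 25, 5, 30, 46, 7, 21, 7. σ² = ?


Mean = 20.5000
Squared deviations: 6.2500, 20.2500, 240.2500, 90.2500, 650.2500, 182.2500, 0.2500, 182.2500
Sum = 1372.0000
Variance = 1372.0000/8 = 171.5000

Variance = 171.5000


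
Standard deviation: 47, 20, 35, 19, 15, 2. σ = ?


Mean = 23.0000
Variance = 208.3333
SD = sqrt(208.3333) = 14.4338

SD = 14.4338


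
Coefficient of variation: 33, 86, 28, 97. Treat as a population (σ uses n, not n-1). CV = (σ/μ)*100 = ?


Mean = 61.0000
SD = 30.7977
CV = (30.7977/61.0000)*100 = 50.4881%

CV = 50.4881%


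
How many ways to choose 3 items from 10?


C(10,3) = 10!/(3! × 7!)
= 3628800/(6 × 5040)
= 120

C(10,3) = 120


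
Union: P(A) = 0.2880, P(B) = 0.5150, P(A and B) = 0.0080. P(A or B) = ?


P(A∪B) = 0.2880 + 0.5150 - 0.0080
= 0.8030 - 0.0080
= 0.7950

P(A∪B) = 0.7950


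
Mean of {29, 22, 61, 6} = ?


Sum = 29 + 22 + 61 + 6 = 118
n = 4
Mean = 118/4 = 29.5000

Mean = 29.5000


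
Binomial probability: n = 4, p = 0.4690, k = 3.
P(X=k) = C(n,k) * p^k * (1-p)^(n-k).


C(4,3) = 4
p^3 = 0.103162
(1-p)^1 = 0.531000
P = 4 * 0.103162 * 0.531000 = 0.2191

P(X=3) = 0.2191


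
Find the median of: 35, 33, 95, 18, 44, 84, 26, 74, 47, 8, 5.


Sorted: 5, 8, 18, 26, 33, 35, 44, 47, 74, 84, 95
n = 11 (odd)
Middle value = 35

Median = 35


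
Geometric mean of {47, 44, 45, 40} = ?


Product = 47 × 44 × 45 × 40 = 3722400
GM = 3722400^(1/4) = 43.9244

GM = 43.9244


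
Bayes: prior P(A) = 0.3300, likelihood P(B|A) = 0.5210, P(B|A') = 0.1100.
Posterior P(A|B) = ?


P(B) = P(B|A)*P(A) + P(B|A')*P(A')
= 0.5210*0.3300 + 0.1100*0.6700
= 0.171930 + 0.073700 = 0.245630
P(A|B) = 0.171930/0.245630 = 0.7000

P(A|B) = 0.7000


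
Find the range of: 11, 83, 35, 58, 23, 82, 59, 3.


Max = 83, Min = 3
Range = 83 - 3 = 80

Range = 80


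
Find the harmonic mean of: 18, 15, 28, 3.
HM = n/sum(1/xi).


Sum of reciprocals = 1/18 + 1/15 + 1/28 + 1/3 = 0.491270
HM = 4/0.491270 = 8.1422

HM = 8.1422


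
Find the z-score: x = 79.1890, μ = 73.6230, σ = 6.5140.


z = (79.1890 - 73.6230)/6.5140
= 5.5660/6.5140
= 0.8545

z = 0.8545


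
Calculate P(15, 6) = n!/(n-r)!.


P(15,6) = 15!/9!
= 1307674368000/362880
= 3603600

P(15,6) = 3603600


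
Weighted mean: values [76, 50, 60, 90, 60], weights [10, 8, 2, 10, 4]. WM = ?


Numerator = 76*10 + 50*8 + 60*2 + 90*10 + 60*4 = 2420
Denominator = 10 + 8 + 2 + 10 + 4 = 34
WM = 2420/34 = 71.1765

WM = 71.1765


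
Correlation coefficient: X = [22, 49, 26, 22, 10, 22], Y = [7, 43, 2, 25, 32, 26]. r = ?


Mean X = 25.1667, Mean Y = 22.5000
SD X = 11.753250, SD Y = 14.080128
Cov = 59.583333
r = 59.583333/(11.753250*14.080128) = 0.3600

r = 0.3600


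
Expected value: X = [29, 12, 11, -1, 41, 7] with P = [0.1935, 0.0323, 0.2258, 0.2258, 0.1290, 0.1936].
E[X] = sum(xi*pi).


E[X] = 29*0.1935 + 12*0.0323 + 11*0.2258 - 1*0.2258 + 41*0.1290 + 7*0.1936
= 5.6115 + 0.3876 + 2.4838 - 0.2258 + 5.2890 + 1.3552
= 14.9013

E[X] = 14.9013


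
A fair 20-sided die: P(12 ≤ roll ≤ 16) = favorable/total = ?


Favorable outcomes (12 ≤ roll ≤ 16): 5
Total outcomes = 20
P = 5/20 = 0.2500

P = 0.2500


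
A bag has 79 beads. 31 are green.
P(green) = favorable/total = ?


P = 31/79 = 0.3924

P = 0.3924


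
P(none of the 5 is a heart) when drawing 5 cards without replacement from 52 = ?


P(no hearts) = (39/52) × (38/51) × (37/50) × (36/49) × (35/48)
= 0.2215

P = 0.2215


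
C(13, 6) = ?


C(13,6) = 13!/(6! × 7!)
= 6227020800/(720 × 5040)
= 1716

C(13,6) = 1716


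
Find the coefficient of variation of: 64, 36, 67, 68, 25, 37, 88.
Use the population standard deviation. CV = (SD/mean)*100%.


Mean = 55.0000
SD = 20.9353
CV = (20.9353/55.0000)*100 = 38.0641%

CV = 38.0641%


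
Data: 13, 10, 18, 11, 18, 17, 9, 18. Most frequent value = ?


Frequencies: 9:1, 10:1, 11:1, 13:1, 17:1, 18:3
Max frequency = 3
Mode = 18

Mode = 18


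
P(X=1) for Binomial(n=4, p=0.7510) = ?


C(4,1) = 4
p^1 = 0.751000
(1-p)^3 = 0.015438
P = 4 * 0.751000 * 0.015438 = 0.0464

P(X=1) = 0.0464


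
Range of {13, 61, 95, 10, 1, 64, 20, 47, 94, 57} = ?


Max = 95, Min = 1
Range = 95 - 1 = 94

Range = 94


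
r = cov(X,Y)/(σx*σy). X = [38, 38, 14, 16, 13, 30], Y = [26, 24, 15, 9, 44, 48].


Mean X = 24.8333, Mean Y = 27.6667
SD X = 10.869171, SD Y = 14.173528
Cov = 23.944444
r = 23.944444/(10.869171*14.173528) = 0.1554

r = 0.1554


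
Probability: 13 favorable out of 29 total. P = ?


P = 13/29 = 0.4483

P = 0.4483


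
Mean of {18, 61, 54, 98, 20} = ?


Sum = 18 + 61 + 54 + 98 + 20 = 251
n = 5
Mean = 251/5 = 50.2000

Mean = 50.2000


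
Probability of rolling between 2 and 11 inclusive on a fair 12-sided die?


Favorable outcomes (2 ≤ roll ≤ 11): 10
Total outcomes = 12
P = 10/12 = 0.8333

P = 0.8333


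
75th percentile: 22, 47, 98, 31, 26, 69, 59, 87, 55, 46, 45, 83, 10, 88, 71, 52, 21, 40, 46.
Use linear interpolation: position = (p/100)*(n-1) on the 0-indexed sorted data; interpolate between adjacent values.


Sorted: 10, 21, 22, 26, 31, 40, 45, 46, 46, 47, 52, 55, 59, 69, 71, 83, 87, 88, 98
n = 19
Index = 75/100 * 18 = 13.5000
Lower = data[13] = 69, Upper = data[14] = 71
P75 = 69 + 0.5000*(2) = 70.0000

P75 = 70.0000


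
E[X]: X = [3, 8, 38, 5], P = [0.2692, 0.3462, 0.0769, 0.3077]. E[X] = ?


E[X] = 3*0.2692 + 8*0.3462 + 38*0.0769 + 5*0.3077
= 0.8076 + 2.7696 + 2.9222 + 1.5385
= 8.0379

E[X] = 8.0379


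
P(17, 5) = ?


P(17,5) = 17!/12!
= 355687428096000/479001600
= 742560

P(17,5) = 742560


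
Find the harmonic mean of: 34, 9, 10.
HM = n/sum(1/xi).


Sum of reciprocals = 1/34 + 1/9 + 1/10 = 0.240523
HM = 3/0.240523 = 12.4728

HM = 12.4728


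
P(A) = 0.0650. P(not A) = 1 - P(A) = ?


P(not A) = 1 - 0.0650 = 0.9350

P(not A) = 0.9350


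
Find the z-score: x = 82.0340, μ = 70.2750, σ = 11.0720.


z = (82.0340 - 70.2750)/11.0720
= 11.7590/11.0720
= 1.0620

z = 1.0620


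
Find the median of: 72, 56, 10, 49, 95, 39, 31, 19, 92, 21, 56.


Sorted: 10, 19, 21, 31, 39, 49, 56, 56, 72, 92, 95
n = 11 (odd)
Middle value = 49

Median = 49


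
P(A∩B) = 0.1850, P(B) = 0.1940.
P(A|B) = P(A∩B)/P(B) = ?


P(A|B) = 0.1850/0.1940 = 0.9536

P(A|B) = 0.9536


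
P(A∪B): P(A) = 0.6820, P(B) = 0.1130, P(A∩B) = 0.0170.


P(A∪B) = 0.6820 + 0.1130 - 0.0170
= 0.7950 - 0.0170
= 0.7780

P(A∪B) = 0.7780


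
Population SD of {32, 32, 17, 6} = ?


Mean = 21.7500
Variance = 120.1875
SD = sqrt(120.1875) = 10.9630

SD = 10.9630


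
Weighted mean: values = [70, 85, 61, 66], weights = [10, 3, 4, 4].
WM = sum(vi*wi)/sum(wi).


Numerator = 70*10 + 85*3 + 61*4 + 66*4 = 1463
Denominator = 10 + 3 + 4 + 4 = 21
WM = 1463/21 = 69.6667

WM = 69.6667


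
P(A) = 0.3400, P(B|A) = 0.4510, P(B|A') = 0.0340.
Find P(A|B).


P(B) = P(B|A)*P(A) + P(B|A')*P(A')
= 0.4510*0.3400 + 0.0340*0.6600
= 0.153340 + 0.022440 = 0.175780
P(A|B) = 0.153340/0.175780 = 0.8723

P(A|B) = 0.8723


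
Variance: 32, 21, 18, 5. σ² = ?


Mean = 19.0000
Squared deviations: 169.0000, 4.0000, 1.0000, 196.0000
Sum = 370.0000
Variance = 370.0000/4 = 92.5000

Variance = 92.5000


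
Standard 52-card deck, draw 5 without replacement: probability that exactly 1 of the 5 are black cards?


Hypergeometric: P(X=1) = C(26,1)·C(26,4) / C(52,5)
= 26 × 14950 / 2598960
= 388700/2598960 = 0.1496

P = 0.1496


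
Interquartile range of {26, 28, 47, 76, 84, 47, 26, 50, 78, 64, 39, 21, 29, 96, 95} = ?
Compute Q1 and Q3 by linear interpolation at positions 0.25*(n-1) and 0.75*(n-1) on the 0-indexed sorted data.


Sorted: 21, 26, 26, 28, 29, 39, 47, 47, 50, 64, 76, 78, 84, 95, 96
Q1 (25th %ile) = 28.5000
Q3 (75th %ile) = 77.0000
IQR = 77.0000 - 28.5000 = 48.5000

IQR = 48.5000


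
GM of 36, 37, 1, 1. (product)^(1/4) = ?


Product = 36 × 37 × 1 × 1 = 1332
GM = 1332^(1/4) = 6.0412

GM = 6.0412


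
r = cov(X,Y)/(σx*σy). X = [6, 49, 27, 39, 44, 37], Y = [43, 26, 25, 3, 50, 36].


Mean X = 33.6667, Mean Y = 30.5000
SD X = 14.090974, SD Y = 15.129992
Cov = -50.833333
r = -50.833333/(14.090974*15.129992) = -0.2384

r = -0.2384


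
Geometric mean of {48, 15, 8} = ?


Product = 48 × 15 × 8 = 5760
GM = 5760^(1/3) = 17.9256

GM = 17.9256


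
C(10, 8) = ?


C(10,8) = 10!/(8! × 2!)
= 3628800/(40320 × 2)
= 45

C(10,8) = 45


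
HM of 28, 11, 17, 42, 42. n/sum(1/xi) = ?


Sum of reciprocals = 1/28 + 1/11 + 1/17 + 1/42 + 1/42 = 0.233066
HM = 5/0.233066 = 21.4532

HM = 21.4532


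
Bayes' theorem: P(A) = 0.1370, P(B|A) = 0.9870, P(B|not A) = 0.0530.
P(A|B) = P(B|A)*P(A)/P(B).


P(B) = P(B|A)*P(A) + P(B|A')*P(A')
= 0.9870*0.1370 + 0.0530*0.8630
= 0.135219 + 0.045739 = 0.180958
P(A|B) = 0.135219/0.180958 = 0.7472

P(A|B) = 0.7472


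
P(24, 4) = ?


P(24,4) = 24!/20!
= 620448401733239439360000/2432902008176640000
= 255024

P(24,4) = 255024


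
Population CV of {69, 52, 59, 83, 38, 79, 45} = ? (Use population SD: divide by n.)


Mean = 60.7143
SD = 15.7726
CV = (15.7726/60.7143)*100 = 25.9784%

CV = 25.9784%


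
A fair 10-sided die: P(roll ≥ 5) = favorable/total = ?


Favorable outcomes (roll ≥ 5): 6
Total outcomes = 10
P = 6/10 = 0.6000

P = 0.6000


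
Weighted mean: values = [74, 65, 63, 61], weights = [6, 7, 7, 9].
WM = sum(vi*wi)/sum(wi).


Numerator = 74*6 + 65*7 + 63*7 + 61*9 = 1889
Denominator = 6 + 7 + 7 + 9 = 29
WM = 1889/29 = 65.1379

WM = 65.1379


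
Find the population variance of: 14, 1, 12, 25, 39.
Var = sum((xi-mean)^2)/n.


Mean = 18.2000
Squared deviations: 17.6400, 295.8400, 38.4400, 46.2400, 432.6400
Sum = 830.8000
Variance = 830.8000/5 = 166.1600

Variance = 166.1600


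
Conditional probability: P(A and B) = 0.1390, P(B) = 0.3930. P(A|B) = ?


P(A|B) = 0.1390/0.3930 = 0.3537

P(A|B) = 0.3537


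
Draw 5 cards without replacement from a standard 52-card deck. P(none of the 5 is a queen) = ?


P(no queens) = (48/52) × (47/51) × (46/50) × (45/49) × (44/48)
= 0.6588

P = 0.6588


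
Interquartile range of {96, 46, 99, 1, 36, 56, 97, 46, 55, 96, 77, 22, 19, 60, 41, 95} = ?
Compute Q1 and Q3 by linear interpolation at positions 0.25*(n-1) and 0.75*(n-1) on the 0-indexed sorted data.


Sorted: 1, 19, 22, 36, 41, 46, 46, 55, 56, 60, 77, 95, 96, 96, 97, 99
Q1 (25th %ile) = 39.7500
Q3 (75th %ile) = 95.2500
IQR = 95.2500 - 39.7500 = 55.5000

IQR = 55.5000


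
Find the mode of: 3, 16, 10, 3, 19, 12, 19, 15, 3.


Frequencies: 3:3, 10:1, 12:1, 15:1, 16:1, 19:2
Max frequency = 3
Mode = 3

Mode = 3


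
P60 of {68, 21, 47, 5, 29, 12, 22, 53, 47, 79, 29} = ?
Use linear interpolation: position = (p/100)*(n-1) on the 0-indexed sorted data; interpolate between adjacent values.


Sorted: 5, 12, 21, 22, 29, 29, 47, 47, 53, 68, 79
n = 11
Index = 60/100 * 10 = 6.0000
Lower = data[6] = 47, Upper = data[7] = 47
P60 = 47 + 0*(0) = 47.0000

P60 = 47.0000


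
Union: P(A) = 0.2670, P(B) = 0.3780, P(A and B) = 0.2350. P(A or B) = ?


P(A∪B) = 0.2670 + 0.3780 - 0.2350
= 0.6450 - 0.2350
= 0.4100

P(A∪B) = 0.4100


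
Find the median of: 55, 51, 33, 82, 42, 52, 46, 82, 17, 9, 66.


Sorted: 9, 17, 33, 42, 46, 51, 52, 55, 66, 82, 82
n = 11 (odd)
Middle value = 51

Median = 51


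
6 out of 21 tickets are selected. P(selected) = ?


P = 6/21 = 0.2857

P = 0.2857


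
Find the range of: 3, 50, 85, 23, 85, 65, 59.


Max = 85, Min = 3
Range = 85 - 3 = 82

Range = 82


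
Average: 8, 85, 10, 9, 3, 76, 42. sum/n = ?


Sum = 8 + 85 + 10 + 9 + 3 + 76 + 42 = 233
n = 7
Mean = 233/7 = 33.2857

Mean = 33.2857


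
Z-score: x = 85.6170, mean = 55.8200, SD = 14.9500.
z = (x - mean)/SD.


z = (85.6170 - 55.8200)/14.9500
= 29.7970/14.9500
= 1.9931

z = 1.9931


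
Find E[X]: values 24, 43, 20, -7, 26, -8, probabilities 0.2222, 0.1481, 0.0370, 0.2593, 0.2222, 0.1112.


E[X] = 24*0.2222 + 43*0.1481 + 20*0.0370 - 7*0.2593 + 26*0.2222 - 8*0.1112
= 5.3328 + 6.3683 + 0.7400 - 1.8151 + 5.7772 - 0.8896
= 15.5136

E[X] = 15.5136


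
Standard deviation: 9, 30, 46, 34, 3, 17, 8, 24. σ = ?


Mean = 21.3750
Variance = 191.9844
SD = sqrt(191.9844) = 13.8558

SD = 13.8558


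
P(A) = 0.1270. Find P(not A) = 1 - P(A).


P(not A) = 1 - 0.1270 = 0.8730

P(not A) = 0.8730


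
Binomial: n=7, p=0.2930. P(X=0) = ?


C(7,0) = 1
p^0 = 1.000000
(1-p)^7 = 0.088295
P = 1 * 1.000000 * 0.088295 = 0.0883

P(X=0) = 0.0883


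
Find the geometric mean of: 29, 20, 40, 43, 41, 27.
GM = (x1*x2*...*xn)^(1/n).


Product = 29 × 20 × 40 × 43 × 41 × 27 = 1104343200
GM = 1104343200^(1/6) = 32.1502

GM = 32.1502


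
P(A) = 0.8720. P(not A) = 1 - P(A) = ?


P(not A) = 1 - 0.8720 = 0.1280

P(not A) = 0.1280


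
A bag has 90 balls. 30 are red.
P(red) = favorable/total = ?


P = 30/90 = 0.3333

P = 0.3333


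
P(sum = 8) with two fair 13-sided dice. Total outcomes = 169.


Total outcomes = 13×13 = 169
Favorable (sum = 8): 7
P = 7/169 = 0.0414

P = 0.0414


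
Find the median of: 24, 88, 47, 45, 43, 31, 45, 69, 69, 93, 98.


Sorted: 24, 31, 43, 45, 45, 47, 69, 69, 88, 93, 98
n = 11 (odd)
Middle value = 47

Median = 47


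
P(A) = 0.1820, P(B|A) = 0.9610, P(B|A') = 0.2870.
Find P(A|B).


P(B) = P(B|A)*P(A) + P(B|A')*P(A')
= 0.9610*0.1820 + 0.2870*0.8180
= 0.174902 + 0.234766 = 0.409668
P(A|B) = 0.174902/0.409668 = 0.4269

P(A|B) = 0.4269


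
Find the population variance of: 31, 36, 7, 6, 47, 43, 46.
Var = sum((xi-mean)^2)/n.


Mean = 30.8571
Squared deviations: 0.0204, 26.4490, 569.1633, 617.8776, 260.5918, 147.4490, 229.3061
Sum = 1850.8571
Variance = 1850.8571/7 = 264.4082

Variance = 264.4082


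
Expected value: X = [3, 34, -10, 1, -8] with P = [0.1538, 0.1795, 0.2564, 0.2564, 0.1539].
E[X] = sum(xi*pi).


E[X] = 3*0.1538 + 34*0.1795 - 10*0.2564 + 1*0.2564 - 8*0.1539
= 0.4614 + 6.1030 - 2.5640 + 0.2564 - 1.2312
= 3.0256

E[X] = 3.0256


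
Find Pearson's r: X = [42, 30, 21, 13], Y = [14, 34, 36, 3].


Mean X = 26.5000, Mean Y = 21.7500
SD X = 10.781929, SD Y = 13.827057
Cov = 24.375000
r = 24.375000/(10.781929*13.827057) = 0.1635

r = 0.1635


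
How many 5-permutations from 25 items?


P(25,5) = 25!/20!
= 15511210043330985984000000/2432902008176640000
= 6375600

P(25,5) = 6375600


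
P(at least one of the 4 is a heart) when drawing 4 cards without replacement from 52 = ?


P(at least one) = 1 - P(none)
P(none) = (39/52) × (38/51) × (37/50) × (36/49) = 0.303818
P(at least one) = 1 - 0.303818 = 0.6962

P = 0.6962


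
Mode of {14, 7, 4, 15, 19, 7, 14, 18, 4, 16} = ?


Frequencies: 4:2, 7:2, 14:2, 15:1, 16:1, 18:1, 19:1
Max frequency = 2
Mode = 4, 7, 14

Mode = 4, 7, 14


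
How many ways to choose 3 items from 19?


C(19,3) = 19!/(3! × 16!)
= 121645100408832000/(6 × 20922789888000)
= 969

C(19,3) = 969


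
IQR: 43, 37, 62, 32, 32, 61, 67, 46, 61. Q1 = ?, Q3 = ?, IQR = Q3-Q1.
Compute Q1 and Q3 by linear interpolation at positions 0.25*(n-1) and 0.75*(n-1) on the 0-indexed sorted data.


Sorted: 32, 32, 37, 43, 46, 61, 61, 62, 67
Q1 (25th %ile) = 37.0000
Q3 (75th %ile) = 61.0000
IQR = 61.0000 - 37.0000 = 24.0000

IQR = 24.0000


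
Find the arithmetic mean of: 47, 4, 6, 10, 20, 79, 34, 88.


Sum = 47 + 4 + 6 + 10 + 20 + 79 + 34 + 88 = 288
n = 8
Mean = 288/8 = 36.0000

Mean = 36.0000


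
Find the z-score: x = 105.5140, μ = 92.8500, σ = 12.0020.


z = (105.5140 - 92.8500)/12.0020
= 12.6640/12.0020
= 1.0552

z = 1.0552


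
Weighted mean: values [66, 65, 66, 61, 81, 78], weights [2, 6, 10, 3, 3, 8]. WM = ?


Numerator = 66*2 + 65*6 + 66*10 + 61*3 + 81*3 + 78*8 = 2232
Denominator = 2 + 6 + 10 + 3 + 3 + 8 = 32
WM = 2232/32 = 69.7500

WM = 69.7500


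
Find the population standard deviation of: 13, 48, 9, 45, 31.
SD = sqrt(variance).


Mean = 29.2000
Variance = 255.3600
SD = sqrt(255.3600) = 15.9800

SD = 15.9800


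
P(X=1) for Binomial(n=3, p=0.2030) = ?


C(3,1) = 3
p^1 = 0.203000
(1-p)^2 = 0.635209
P = 3 * 0.203000 * 0.635209 = 0.3868

P(X=1) = 0.3868


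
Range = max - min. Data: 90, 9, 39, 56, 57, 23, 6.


Max = 90, Min = 6
Range = 90 - 6 = 84

Range = 84


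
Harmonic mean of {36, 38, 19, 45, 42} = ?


Sum of reciprocals = 1/36 + 1/38 + 1/19 + 1/45 + 1/42 = 0.152757
HM = 5/0.152757 = 32.7317

HM = 32.7317


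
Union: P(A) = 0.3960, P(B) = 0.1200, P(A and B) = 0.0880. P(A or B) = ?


P(A∪B) = 0.3960 + 0.1200 - 0.0880
= 0.5160 - 0.0880
= 0.4280

P(A∪B) = 0.4280


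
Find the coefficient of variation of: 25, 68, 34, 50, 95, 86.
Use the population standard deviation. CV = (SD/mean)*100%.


Mean = 59.6667
SD = 25.7078
CV = (25.7078/59.6667)*100 = 43.0856%

CV = 43.0856%


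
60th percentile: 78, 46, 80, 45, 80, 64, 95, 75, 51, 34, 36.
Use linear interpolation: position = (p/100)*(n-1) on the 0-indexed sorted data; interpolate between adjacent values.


Sorted: 34, 36, 45, 46, 51, 64, 75, 78, 80, 80, 95
n = 11
Index = 60/100 * 10 = 6.0000
Lower = data[6] = 75, Upper = data[7] = 78
P60 = 75 + 0*(3) = 75.0000

P60 = 75.0000


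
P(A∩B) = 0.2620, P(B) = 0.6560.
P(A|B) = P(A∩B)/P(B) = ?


P(A|B) = 0.2620/0.6560 = 0.3994

P(A|B) = 0.3994


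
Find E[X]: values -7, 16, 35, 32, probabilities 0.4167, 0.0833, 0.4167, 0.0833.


E[X] = -7*0.4167 + 16*0.0833 + 35*0.4167 + 32*0.0833
= -2.9169 + 1.3328 + 14.5845 + 2.6656
= 15.6660

E[X] = 15.6660


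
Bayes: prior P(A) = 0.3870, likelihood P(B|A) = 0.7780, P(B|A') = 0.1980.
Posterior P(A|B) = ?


P(B) = P(B|A)*P(A) + P(B|A')*P(A')
= 0.7780*0.3870 + 0.1980*0.6130
= 0.301086 + 0.121374 = 0.422460
P(A|B) = 0.301086/0.422460 = 0.7127

P(A|B) = 0.7127


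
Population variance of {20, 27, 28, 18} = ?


Mean = 23.2500
Squared deviations: 10.5625, 14.0625, 22.5625, 27.5625
Sum = 74.7500
Variance = 74.7500/4 = 18.6875

Variance = 18.6875


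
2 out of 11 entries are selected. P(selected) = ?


P = 2/11 = 0.1818

P = 0.1818


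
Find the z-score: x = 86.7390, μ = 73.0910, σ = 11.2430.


z = (86.7390 - 73.0910)/11.2430
= 13.6480/11.2430
= 1.2139

z = 1.2139


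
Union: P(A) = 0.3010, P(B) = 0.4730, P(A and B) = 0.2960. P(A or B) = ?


P(A∪B) = 0.3010 + 0.4730 - 0.2960
= 0.7740 - 0.2960
= 0.4780

P(A∪B) = 0.4780


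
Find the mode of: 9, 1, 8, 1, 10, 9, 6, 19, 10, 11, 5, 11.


Frequencies: 1:2, 5:1, 6:1, 8:1, 9:2, 10:2, 11:2, 19:1
Max frequency = 2
Mode = 1, 9, 10, 11

Mode = 1, 9, 10, 11


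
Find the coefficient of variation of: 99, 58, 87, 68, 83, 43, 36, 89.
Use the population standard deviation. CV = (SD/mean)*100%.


Mean = 70.3750
SD = 21.4822
CV = (21.4822/70.3750)*100 = 30.5253%

CV = 30.5253%


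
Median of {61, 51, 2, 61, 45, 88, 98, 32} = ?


Sorted: 2, 32, 45, 51, 61, 61, 88, 98
n = 8 (even)
Middle values: 51 and 61
Median = (51+61)/2 = 56.0000

Median = 56.0000


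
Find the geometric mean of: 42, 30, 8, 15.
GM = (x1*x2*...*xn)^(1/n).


Product = 42 × 30 × 8 × 15 = 151200
GM = 151200^(1/4) = 19.7191

GM = 19.7191


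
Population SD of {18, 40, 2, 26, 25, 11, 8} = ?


Mean = 18.5714
Variance = 142.8163
SD = sqrt(142.8163) = 11.9506

SD = 11.9506


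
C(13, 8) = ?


C(13,8) = 13!/(8! × 5!)
= 6227020800/(40320 × 120)
= 1287

C(13,8) = 1287


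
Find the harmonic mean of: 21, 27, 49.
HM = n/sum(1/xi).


Sum of reciprocals = 1/21 + 1/27 + 1/49 = 0.105064
HM = 3/0.105064 = 28.5540

HM = 28.5540


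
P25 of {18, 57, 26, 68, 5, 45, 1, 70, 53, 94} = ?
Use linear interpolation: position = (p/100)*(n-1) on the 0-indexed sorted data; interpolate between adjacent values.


Sorted: 1, 5, 18, 26, 45, 53, 57, 68, 70, 94
n = 10
Index = 25/100 * 9 = 2.2500
Lower = data[2] = 18, Upper = data[3] = 26
P25 = 18 + 0.2500*(8) = 20.0000

P25 = 20.0000


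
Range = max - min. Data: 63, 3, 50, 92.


Max = 92, Min = 3
Range = 92 - 3 = 89

Range = 89


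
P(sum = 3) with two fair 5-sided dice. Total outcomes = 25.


Total outcomes = 5×5 = 25
Favorable (sum = 3): 2
P = 2/25 = 0.0800

P = 0.0800


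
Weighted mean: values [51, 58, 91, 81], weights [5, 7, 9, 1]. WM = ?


Numerator = 51*5 + 58*7 + 91*9 + 81*1 = 1561
Denominator = 5 + 7 + 9 + 1 = 22
WM = 1561/22 = 70.9545

WM = 70.9545


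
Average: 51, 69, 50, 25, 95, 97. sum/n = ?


Sum = 51 + 69 + 50 + 25 + 95 + 97 = 387
n = 6
Mean = 387/6 = 64.5000

Mean = 64.5000


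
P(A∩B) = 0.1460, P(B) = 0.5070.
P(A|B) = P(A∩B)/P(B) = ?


P(A|B) = 0.1460/0.5070 = 0.2880

P(A|B) = 0.2880


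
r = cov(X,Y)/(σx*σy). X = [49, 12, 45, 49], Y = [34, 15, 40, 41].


Mean X = 38.7500, Mean Y = 32.5000
SD X = 15.530212, SD Y = 10.452272
Cov = 154.375000
r = 154.375000/(15.530212*10.452272) = 0.9510

r = 0.9510


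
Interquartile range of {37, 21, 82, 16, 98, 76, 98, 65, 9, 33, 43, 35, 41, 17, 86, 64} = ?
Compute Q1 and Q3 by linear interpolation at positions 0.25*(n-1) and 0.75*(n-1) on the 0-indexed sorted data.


Sorted: 9, 16, 17, 21, 33, 35, 37, 41, 43, 64, 65, 76, 82, 86, 98, 98
Q1 (25th %ile) = 30.0000
Q3 (75th %ile) = 77.5000
IQR = 77.5000 - 30.0000 = 47.5000

IQR = 47.5000


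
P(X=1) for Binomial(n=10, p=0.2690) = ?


C(10,1) = 10
p^1 = 0.269000
(1-p)^9 = 0.059601
P = 10 * 0.269000 * 0.059601 = 0.1603

P(X=1) = 0.1603


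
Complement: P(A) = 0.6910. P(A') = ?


P(not A) = 1 - 0.6910 = 0.3090

P(not A) = 0.3090


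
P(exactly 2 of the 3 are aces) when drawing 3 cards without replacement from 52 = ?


Hypergeometric: P(X=2) = C(4,2)·C(48,1) / C(52,3)
= 6 × 48 / 22100
= 288/22100 = 0.0130

P = 0.0130


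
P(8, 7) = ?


P(8,7) = 8!/1!
= 40320/1
= 40320

P(8,7) = 40320


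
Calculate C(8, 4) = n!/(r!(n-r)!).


C(8,4) = 8!/(4! × 4!)
= 40320/(24 × 24)
= 70

C(8,4) = 70


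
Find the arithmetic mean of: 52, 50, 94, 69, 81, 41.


Sum = 52 + 50 + 94 + 69 + 81 + 41 = 387
n = 6
Mean = 387/6 = 64.5000

Mean = 64.5000


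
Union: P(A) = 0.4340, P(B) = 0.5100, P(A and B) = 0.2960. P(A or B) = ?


P(A∪B) = 0.4340 + 0.5100 - 0.2960
= 0.9440 - 0.2960
= 0.6480

P(A∪B) = 0.6480


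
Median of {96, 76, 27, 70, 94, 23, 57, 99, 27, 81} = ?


Sorted: 23, 27, 27, 57, 70, 76, 81, 94, 96, 99
n = 10 (even)
Middle values: 70 and 76
Median = (70+76)/2 = 73.0000

Median = 73.0000


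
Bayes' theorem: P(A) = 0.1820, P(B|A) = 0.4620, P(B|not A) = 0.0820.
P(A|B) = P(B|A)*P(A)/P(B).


P(B) = P(B|A)*P(A) + P(B|A')*P(A')
= 0.4620*0.1820 + 0.0820*0.8180
= 0.084084 + 0.067076 = 0.151160
P(A|B) = 0.084084/0.151160 = 0.5563

P(A|B) = 0.5563


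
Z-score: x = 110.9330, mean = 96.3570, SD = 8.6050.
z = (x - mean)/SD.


z = (110.9330 - 96.3570)/8.6050
= 14.5760/8.6050
= 1.6939

z = 1.6939


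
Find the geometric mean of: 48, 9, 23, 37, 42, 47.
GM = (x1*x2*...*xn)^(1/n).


Product = 48 × 9 × 23 × 37 × 42 × 47 = 725705568
GM = 725705568^(1/6) = 29.9774

GM = 29.9774


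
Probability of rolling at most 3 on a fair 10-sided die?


Favorable outcomes (roll ≤ 3): 3
Total outcomes = 10
P = 3/10 = 0.3000

P = 0.3000


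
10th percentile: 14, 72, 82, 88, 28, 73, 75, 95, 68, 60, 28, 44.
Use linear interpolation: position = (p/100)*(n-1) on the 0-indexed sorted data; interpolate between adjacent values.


Sorted: 14, 28, 28, 44, 60, 68, 72, 73, 75, 82, 88, 95
n = 12
Index = 10/100 * 11 = 1.1000
Lower = data[1] = 28, Upper = data[2] = 28
P10 = 28 + 0.1000*(0) = 28.0000

P10 = 28.0000


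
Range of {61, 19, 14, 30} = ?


Max = 61, Min = 14
Range = 61 - 14 = 47

Range = 47


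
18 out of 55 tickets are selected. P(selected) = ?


P = 18/55 = 0.3273

P = 0.3273


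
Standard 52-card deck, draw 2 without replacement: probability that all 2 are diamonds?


P(all diamonds) = (13/52) × (12/51)
= 0.0588

P = 0.0588


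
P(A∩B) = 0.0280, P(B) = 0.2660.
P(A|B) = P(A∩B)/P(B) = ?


P(A|B) = 0.0280/0.2660 = 0.1053

P(A|B) = 0.1053


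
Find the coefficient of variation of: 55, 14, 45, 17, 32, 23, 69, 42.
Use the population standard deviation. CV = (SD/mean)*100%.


Mean = 37.1250
SD = 17.9822
CV = (17.9822/37.1250)*100 = 48.4369%

CV = 48.4369%


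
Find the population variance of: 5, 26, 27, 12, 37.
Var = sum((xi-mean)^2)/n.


Mean = 21.4000
Squared deviations: 268.9600, 21.1600, 31.3600, 88.3600, 243.3600
Sum = 653.2000
Variance = 653.2000/5 = 130.6400

Variance = 130.6400


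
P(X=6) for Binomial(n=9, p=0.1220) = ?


C(9,6) = 84
p^6 = 3.297304e-06
(1-p)^3 = 0.676836
P = 84 * 3.297304e-06 * 0.676836 = 0.0002

P(X=6) = 0.0002


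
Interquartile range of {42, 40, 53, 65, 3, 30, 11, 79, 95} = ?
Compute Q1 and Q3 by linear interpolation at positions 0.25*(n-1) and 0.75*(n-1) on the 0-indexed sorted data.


Sorted: 3, 11, 30, 40, 42, 53, 65, 79, 95
Q1 (25th %ile) = 30.0000
Q3 (75th %ile) = 65.0000
IQR = 65.0000 - 30.0000 = 35.0000

IQR = 35.0000


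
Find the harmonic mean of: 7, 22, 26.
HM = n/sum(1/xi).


Sum of reciprocals = 1/7 + 1/22 + 1/26 = 0.226773
HM = 3/0.226773 = 13.2291

HM = 13.2291


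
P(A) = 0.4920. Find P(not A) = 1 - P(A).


P(not A) = 1 - 0.4920 = 0.5080

P(not A) = 0.5080


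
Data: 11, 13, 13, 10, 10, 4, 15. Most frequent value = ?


Frequencies: 4:1, 10:2, 11:1, 13:2, 15:1
Max frequency = 2
Mode = 10, 13

Mode = 10, 13


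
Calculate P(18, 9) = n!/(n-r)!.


P(18,9) = 18!/9!
= 6402373705728000/362880
= 17643225600

P(18,9) = 17643225600


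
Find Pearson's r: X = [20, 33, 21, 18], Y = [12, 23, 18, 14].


Mean X = 23.0000, Mean Y = 16.7500
SD X = 5.873670, SD Y = 4.205651
Cov = 22.000000
r = 22.000000/(5.873670*4.205651) = 0.8906

r = 0.8906


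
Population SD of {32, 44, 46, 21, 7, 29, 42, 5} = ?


Mean = 28.2500
Variance = 226.4375
SD = sqrt(226.4375) = 15.0478

SD = 15.0478


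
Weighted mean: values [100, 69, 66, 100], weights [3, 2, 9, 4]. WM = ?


Numerator = 100*3 + 69*2 + 66*9 + 100*4 = 1432
Denominator = 3 + 2 + 9 + 4 = 18
WM = 1432/18 = 79.5556

WM = 79.5556


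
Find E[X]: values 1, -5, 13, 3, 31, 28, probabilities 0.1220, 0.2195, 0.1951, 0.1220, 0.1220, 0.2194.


E[X] = 1*0.1220 - 5*0.2195 + 13*0.1951 + 3*0.1220 + 31*0.1220 + 28*0.2194
= 0.1220 - 1.0975 + 2.5363 + 0.3660 + 3.7820 + 6.1432
= 11.8520

E[X] = 11.8520


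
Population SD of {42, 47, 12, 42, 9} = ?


Mean = 30.4000
Variance = 268.2400
SD = sqrt(268.2400) = 16.3780

SD = 16.3780


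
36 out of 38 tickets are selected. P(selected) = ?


P = 36/38 = 0.9474

P = 0.9474


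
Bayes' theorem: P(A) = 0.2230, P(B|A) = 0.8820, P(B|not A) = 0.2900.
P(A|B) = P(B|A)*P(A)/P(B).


P(B) = P(B|A)*P(A) + P(B|A')*P(A')
= 0.8820*0.2230 + 0.2900*0.7770
= 0.196686 + 0.225330 = 0.422016
P(A|B) = 0.196686/0.422016 = 0.4661

P(A|B) = 0.4661


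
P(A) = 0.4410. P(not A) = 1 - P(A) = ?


P(not A) = 1 - 0.4410 = 0.5590

P(not A) = 0.5590


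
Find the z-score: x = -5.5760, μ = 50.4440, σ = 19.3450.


z = (-5.5760 - 50.4440)/19.3450
= -56.0200/19.3450
= -2.8958

z = -2.8958


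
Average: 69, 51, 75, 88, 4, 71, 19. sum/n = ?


Sum = 69 + 51 + 75 + 88 + 4 + 71 + 19 = 377
n = 7
Mean = 377/7 = 53.8571

Mean = 53.8571


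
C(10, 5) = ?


C(10,5) = 10!/(5! × 5!)
= 3628800/(120 × 120)
= 252

C(10,5) = 252


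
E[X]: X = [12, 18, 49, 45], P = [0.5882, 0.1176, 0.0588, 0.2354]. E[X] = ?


E[X] = 12*0.5882 + 18*0.1176 + 49*0.0588 + 45*0.2354
= 7.0584 + 2.1168 + 2.8812 + 10.5930
= 22.6494

E[X] = 22.6494


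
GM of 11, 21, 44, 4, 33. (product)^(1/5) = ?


Product = 11 × 21 × 44 × 4 × 33 = 1341648
GM = 1341648^(1/5) = 16.8085

GM = 16.8085


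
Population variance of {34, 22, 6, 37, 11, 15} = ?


Mean = 20.8333
Squared deviations: 173.3611, 1.3611, 220.0278, 261.3611, 96.6944, 34.0278
Sum = 786.8333
Variance = 786.8333/6 = 131.1389

Variance = 131.1389


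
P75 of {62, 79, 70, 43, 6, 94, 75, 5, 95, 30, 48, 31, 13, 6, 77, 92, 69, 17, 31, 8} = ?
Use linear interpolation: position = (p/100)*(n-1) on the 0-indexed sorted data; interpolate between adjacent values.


Sorted: 5, 6, 6, 8, 13, 17, 30, 31, 31, 43, 48, 62, 69, 70, 75, 77, 79, 92, 94, 95
n = 20
Index = 75/100 * 19 = 14.2500
Lower = data[14] = 75, Upper = data[15] = 77
P75 = 75 + 0.2500*(2) = 75.5000

P75 = 75.5000


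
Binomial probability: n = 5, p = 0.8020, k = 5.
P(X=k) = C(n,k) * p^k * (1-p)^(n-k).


C(5,5) = 1
p^5 = 0.331797
(1-p)^0 = 1.000000
P = 1 * 0.331797 * 1.000000 = 0.3318

P(X=5) = 0.3318


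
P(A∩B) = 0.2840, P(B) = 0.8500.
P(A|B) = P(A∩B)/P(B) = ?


P(A|B) = 0.2840/0.8500 = 0.3341

P(A|B) = 0.3341


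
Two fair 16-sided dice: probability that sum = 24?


Total outcomes = 16×16 = 256
Favorable (sum = 24): 9
P = 9/256 = 0.0352

P = 0.0352


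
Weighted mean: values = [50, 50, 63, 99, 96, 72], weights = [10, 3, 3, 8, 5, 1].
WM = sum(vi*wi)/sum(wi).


Numerator = 50*10 + 50*3 + 63*3 + 99*8 + 96*5 + 72*1 = 2183
Denominator = 10 + 3 + 3 + 8 + 5 + 1 = 30
WM = 2183/30 = 72.7667

WM = 72.7667


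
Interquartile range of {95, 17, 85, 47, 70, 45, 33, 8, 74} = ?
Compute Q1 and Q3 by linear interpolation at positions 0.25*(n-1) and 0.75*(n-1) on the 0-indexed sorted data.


Sorted: 8, 17, 33, 45, 47, 70, 74, 85, 95
Q1 (25th %ile) = 33.0000
Q3 (75th %ile) = 74.0000
IQR = 74.0000 - 33.0000 = 41.0000

IQR = 41.0000


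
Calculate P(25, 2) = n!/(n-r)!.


P(25,2) = 25!/23!
= 15511210043330985984000000/25852016738884976640000
= 600

P(25,2) = 600


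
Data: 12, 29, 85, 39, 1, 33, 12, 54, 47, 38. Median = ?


Sorted: 1, 12, 12, 29, 33, 38, 39, 47, 54, 85
n = 10 (even)
Middle values: 33 and 38
Median = (33+38)/2 = 35.5000

Median = 35.5000


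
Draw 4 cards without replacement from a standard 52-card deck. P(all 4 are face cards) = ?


P(all face cards) = (12/52) × (11/51) × (10/50) × (9/49)
= 0.0018

P = 0.0018


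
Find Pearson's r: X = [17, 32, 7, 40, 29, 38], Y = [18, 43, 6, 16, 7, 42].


Mean X = 27.1667, Mean Y = 22.0000
SD X = 11.682133, SD Y = 15.132746
Cov = 96.166667
r = 96.166667/(11.682133*15.132746) = 0.5440

r = 0.5440


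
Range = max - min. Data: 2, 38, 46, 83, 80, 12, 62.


Max = 83, Min = 2
Range = 83 - 2 = 81

Range = 81


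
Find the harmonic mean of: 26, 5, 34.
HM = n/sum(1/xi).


Sum of reciprocals = 1/26 + 1/5 + 1/34 = 0.267873
HM = 3/0.267873 = 11.1993

HM = 11.1993


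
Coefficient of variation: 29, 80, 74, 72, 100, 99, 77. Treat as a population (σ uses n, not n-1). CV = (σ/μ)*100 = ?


Mean = 75.8571
SD = 21.8791
CV = (21.8791/75.8571)*100 = 28.8425%

CV = 28.8425%


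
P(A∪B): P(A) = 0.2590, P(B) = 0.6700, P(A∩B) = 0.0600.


P(A∪B) = 0.2590 + 0.6700 - 0.0600
= 0.9290 - 0.0600
= 0.8690

P(A∪B) = 0.8690


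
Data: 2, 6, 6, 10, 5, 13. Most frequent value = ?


Frequencies: 2:1, 5:1, 6:2, 10:1, 13:1
Max frequency = 2
Mode = 6

Mode = 6


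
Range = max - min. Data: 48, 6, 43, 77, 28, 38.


Max = 77, Min = 6
Range = 77 - 6 = 71

Range = 71
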